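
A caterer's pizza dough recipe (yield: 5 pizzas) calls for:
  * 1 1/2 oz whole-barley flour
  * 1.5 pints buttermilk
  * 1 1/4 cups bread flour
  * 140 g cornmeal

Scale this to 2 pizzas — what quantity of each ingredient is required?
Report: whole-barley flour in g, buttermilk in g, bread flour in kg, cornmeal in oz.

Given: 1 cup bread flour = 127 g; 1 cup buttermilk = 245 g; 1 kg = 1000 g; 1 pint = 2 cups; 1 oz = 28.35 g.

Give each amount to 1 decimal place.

whole-barley flour: 17.0 g; buttermilk: 294.0 g; bread flour: 0.1 kg; cornmeal: 2.0 oz

Scaling factor: 2/5 = 0.4.
whole-barley flour: 1.5 oz × 2/5 × 28.35 g/oz ≈ 17.0 g
buttermilk: 1.5 pint × 2/5 × 2 cup/pint × 245 g/cup = 294.0 g
bread flour: 1.25 cup × 2/5 × 127 g/cup ÷ 1000 g/kg ≈ 0.1 kg
cornmeal: 140 g × 2/5 ÷ 28.35 g/oz ≈ 2.0 oz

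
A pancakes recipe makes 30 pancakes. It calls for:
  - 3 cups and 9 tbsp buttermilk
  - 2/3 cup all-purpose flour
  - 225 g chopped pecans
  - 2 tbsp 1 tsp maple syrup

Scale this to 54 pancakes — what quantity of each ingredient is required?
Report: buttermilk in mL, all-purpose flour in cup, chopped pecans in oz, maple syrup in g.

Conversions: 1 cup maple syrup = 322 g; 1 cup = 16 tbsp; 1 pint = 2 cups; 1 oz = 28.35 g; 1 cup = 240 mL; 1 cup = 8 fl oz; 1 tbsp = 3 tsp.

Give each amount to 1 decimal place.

Scaling factor: 54/30 = 9/5 = 1.8.
buttermilk: (3 cup + 9 tbsp = 3.5625 cup) × 9/5 × 240 mL/cup = 1539.0 mL
all-purpose flour: 2/3 cup × 9/5 = 1.2 cup
chopped pecans: 225 g × 9/5 ÷ 28.35 g/oz ≈ 14.3 oz
maple syrup: (2 tbsp + 1 tsp = 7/3 tbsp) × 9/5 ÷ 16 tbsp/cup × 322 g/cup ≈ 84.5 g

buttermilk: 1539.0 mL; all-purpose flour: 1.2 cup; chopped pecans: 14.3 oz; maple syrup: 84.5 g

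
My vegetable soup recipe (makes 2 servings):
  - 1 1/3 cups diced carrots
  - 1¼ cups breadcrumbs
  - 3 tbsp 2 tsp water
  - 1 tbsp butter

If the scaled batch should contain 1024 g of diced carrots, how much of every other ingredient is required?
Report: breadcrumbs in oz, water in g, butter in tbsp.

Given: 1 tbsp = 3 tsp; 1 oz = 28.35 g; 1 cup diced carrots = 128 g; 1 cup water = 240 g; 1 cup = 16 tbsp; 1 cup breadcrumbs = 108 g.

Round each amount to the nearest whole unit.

breadcrumbs: 29 oz; water: 330 g; butter: 6 tbsp

The original recipe has 512/3 g of diced carrots, so the scaling factor is 1024 ÷ 512/3 = 6.
breadcrumbs: 1.25 cup × 6 × 108 g/cup ÷ 28.35 g/oz ≈ 29 oz
water: (3 tbsp + 2 tsp = 11/3 tbsp) × 6 ÷ 16 tbsp/cup × 240 g/cup = 330 g
butter: 1 tbsp × 6 = 6 tbsp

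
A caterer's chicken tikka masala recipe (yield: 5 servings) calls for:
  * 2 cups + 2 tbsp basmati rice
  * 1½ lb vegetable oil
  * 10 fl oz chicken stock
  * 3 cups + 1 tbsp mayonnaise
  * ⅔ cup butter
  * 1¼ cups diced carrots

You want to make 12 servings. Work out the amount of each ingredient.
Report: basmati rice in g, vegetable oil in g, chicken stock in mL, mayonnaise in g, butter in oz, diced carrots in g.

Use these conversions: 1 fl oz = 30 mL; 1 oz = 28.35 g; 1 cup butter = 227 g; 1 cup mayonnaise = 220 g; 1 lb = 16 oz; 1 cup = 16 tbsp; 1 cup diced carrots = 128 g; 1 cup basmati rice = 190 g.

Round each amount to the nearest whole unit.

basmati rice: 969 g; vegetable oil: 1633 g; chicken stock: 720 mL; mayonnaise: 1617 g; butter: 13 oz; diced carrots: 384 g

Scaling factor: 12/5 = 2.4.
basmati rice: (2 cup + 2 tbsp = 2.125 cup) × 12/5 × 190 g/cup = 969 g
vegetable oil: 1.5 lb × 12/5 × 16 oz/lb × 28.35 g/oz ≈ 1633 g
chicken stock: 10 fl oz × 12/5 × 30 mL/fl oz = 720 mL
mayonnaise: (3 cup + 1 tbsp = 3.0625 cup) × 12/5 × 220 g/cup = 1617 g
butter: 2/3 cup × 12/5 × 227 g/cup ÷ 28.35 g/oz ≈ 13 oz
diced carrots: 1.25 cup × 12/5 × 128 g/cup = 384 g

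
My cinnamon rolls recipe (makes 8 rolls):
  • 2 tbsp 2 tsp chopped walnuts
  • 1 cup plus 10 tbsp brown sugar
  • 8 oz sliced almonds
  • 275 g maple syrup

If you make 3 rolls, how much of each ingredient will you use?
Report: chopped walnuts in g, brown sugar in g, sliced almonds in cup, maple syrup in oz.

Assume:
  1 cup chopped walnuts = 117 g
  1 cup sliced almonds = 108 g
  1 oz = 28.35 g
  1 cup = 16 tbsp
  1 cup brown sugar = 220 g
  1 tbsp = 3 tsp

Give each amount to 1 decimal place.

Scaling factor: 3/8 = 0.375.
chopped walnuts: (2 tbsp + 2 tsp = 8/3 tbsp) × 3/8 ÷ 16 tbsp/cup × 117 g/cup ≈ 7.3 g
brown sugar: (1 cup + 10 tbsp = 1.625 cup) × 3/8 × 220 g/cup ≈ 134.1 g
sliced almonds: 8 oz × 3/8 × 28.35 g/oz ÷ 108 g/cup ≈ 0.8 cup
maple syrup: 275 g × 3/8 ÷ 28.35 g/oz ≈ 3.6 oz

chopped walnuts: 7.3 g; brown sugar: 134.1 g; sliced almonds: 0.8 cup; maple syrup: 3.6 oz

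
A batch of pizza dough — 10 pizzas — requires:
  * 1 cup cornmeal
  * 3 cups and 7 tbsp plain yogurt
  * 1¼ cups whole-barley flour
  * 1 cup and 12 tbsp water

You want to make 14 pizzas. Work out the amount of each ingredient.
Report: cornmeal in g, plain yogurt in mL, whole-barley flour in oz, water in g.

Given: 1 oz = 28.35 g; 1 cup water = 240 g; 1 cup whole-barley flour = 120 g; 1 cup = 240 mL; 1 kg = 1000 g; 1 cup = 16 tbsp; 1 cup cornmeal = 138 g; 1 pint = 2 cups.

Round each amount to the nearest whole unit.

cornmeal: 193 g; plain yogurt: 1155 mL; whole-barley flour: 7 oz; water: 588 g

Scaling factor: 14/10 = 7/5 = 1.4.
cornmeal: 1 cup × 7/5 × 138 g/cup ≈ 193 g
plain yogurt: (3 cup + 7 tbsp = 3.4375 cup) × 7/5 × 240 mL/cup = 1155 mL
whole-barley flour: 1.25 cup × 7/5 × 120 g/cup ÷ 28.35 g/oz ≈ 7 oz
water: (1 cup + 12 tbsp = 1.75 cup) × 7/5 × 240 g/cup = 588 g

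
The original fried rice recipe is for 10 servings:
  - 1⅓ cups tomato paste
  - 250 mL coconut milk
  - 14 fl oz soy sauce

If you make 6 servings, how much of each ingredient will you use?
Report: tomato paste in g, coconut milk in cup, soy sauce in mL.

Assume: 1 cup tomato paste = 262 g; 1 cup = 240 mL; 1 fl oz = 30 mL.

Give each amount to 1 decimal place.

Scaling factor: 6/10 = 3/5 = 0.6.
tomato paste: 4/3 cup × 3/5 × 262 g/cup = 209.6 g
coconut milk: 250 mL × 3/5 ÷ 240 mL/cup ≈ 0.6 cup
soy sauce: 14 fl oz × 3/5 × 30 mL/fl oz = 252.0 mL

tomato paste: 209.6 g; coconut milk: 0.6 cup; soy sauce: 252.0 mL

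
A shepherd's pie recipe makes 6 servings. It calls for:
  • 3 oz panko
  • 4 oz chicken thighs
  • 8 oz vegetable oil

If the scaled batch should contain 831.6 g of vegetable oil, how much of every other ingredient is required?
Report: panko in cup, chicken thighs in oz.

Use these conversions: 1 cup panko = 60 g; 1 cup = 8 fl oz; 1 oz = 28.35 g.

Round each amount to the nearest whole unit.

panko: 5 cup; chicken thighs: 15 oz

The original recipe has 226.8 g of vegetable oil, so the scaling factor is 831.6 ÷ 226.8 = 11/3.
panko: 3 oz × 11/3 × 28.35 g/oz ÷ 60 g/cup ≈ 5 cup
chicken thighs: 4 oz × 11/3 ≈ 15 oz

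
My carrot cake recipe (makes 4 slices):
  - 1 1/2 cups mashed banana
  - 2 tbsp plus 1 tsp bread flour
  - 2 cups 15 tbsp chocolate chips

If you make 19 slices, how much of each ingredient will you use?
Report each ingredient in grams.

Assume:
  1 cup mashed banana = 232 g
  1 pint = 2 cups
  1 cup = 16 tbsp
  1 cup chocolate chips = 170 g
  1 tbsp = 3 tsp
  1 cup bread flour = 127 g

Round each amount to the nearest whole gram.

Scaling factor: 19/4 = 4.75.
mashed banana: 1.5 cup × 19/4 × 232 g/cup = 1653 g
bread flour: (2 tbsp + 1 tsp = 7/3 tbsp) × 19/4 ÷ 16 tbsp/cup × 127 g/cup ≈ 88 g
chocolate chips: (2 cup + 15 tbsp = 2.9375 cup) × 19/4 × 170 g/cup ≈ 2372 g

mashed banana: 1653 g; bread flour: 88 g; chocolate chips: 2372 g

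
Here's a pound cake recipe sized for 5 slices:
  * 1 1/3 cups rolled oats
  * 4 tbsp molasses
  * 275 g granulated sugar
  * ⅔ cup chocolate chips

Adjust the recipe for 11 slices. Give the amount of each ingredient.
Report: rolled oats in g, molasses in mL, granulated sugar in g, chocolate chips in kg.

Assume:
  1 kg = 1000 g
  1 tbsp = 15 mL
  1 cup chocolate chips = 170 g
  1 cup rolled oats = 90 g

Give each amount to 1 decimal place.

Scaling factor: 11/5 = 2.2.
rolled oats: 4/3 cup × 11/5 × 90 g/cup = 264.0 g
molasses: 4 tbsp × 11/5 × 15 mL/tbsp = 132.0 mL
granulated sugar: 275 g × 11/5 = 605.0 g
chocolate chips: 2/3 cup × 11/5 × 170 g/cup ÷ 1000 g/kg ≈ 0.2 kg

rolled oats: 264.0 g; molasses: 132.0 mL; granulated sugar: 605.0 g; chocolate chips: 0.2 kg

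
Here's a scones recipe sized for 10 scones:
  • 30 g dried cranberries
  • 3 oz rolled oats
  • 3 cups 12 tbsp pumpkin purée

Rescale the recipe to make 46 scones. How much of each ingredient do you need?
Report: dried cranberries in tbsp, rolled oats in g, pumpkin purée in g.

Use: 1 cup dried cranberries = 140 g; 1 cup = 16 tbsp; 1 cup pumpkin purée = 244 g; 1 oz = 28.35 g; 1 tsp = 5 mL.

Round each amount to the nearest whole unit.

dried cranberries: 16 tbsp; rolled oats: 391 g; pumpkin purée: 4209 g

Scaling factor: 46/10 = 23/5 = 4.6.
dried cranberries: 30 g × 23/5 ÷ 140 g/cup × 16 tbsp/cup ≈ 16 tbsp
rolled oats: 3 oz × 23/5 × 28.35 g/oz ≈ 391 g
pumpkin purée: (3 cup + 12 tbsp = 3.75 cup) × 23/5 × 244 g/cup = 4209 g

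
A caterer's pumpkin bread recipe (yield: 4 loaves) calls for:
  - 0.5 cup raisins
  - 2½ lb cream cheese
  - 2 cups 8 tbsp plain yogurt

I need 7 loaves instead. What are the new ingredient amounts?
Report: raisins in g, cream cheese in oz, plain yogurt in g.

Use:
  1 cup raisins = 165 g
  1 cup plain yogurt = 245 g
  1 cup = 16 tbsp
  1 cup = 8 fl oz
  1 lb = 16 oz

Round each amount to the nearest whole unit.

raisins: 144 g; cream cheese: 70 oz; plain yogurt: 1072 g

Scaling factor: 7/4 = 1.75.
raisins: 0.5 cup × 7/4 × 165 g/cup ≈ 144 g
cream cheese: 2.5 lb × 7/4 × 16 oz/lb = 70 oz
plain yogurt: (2 cup + 8 tbsp = 2.5 cup) × 7/4 × 245 g/cup ≈ 1072 g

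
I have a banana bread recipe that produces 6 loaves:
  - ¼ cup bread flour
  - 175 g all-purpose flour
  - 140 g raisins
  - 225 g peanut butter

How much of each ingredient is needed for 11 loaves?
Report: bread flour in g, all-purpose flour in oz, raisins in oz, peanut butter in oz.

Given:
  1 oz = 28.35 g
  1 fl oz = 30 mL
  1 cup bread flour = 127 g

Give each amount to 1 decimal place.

Scaling factor: 11/6.
bread flour: 0.25 cup × 11/6 × 127 g/cup ≈ 58.2 g
all-purpose flour: 175 g × 11/6 ÷ 28.35 g/oz ≈ 11.3 oz
raisins: 140 g × 11/6 ÷ 28.35 g/oz ≈ 9.1 oz
peanut butter: 225 g × 11/6 ÷ 28.35 g/oz ≈ 14.6 oz

bread flour: 58.2 g; all-purpose flour: 11.3 oz; raisins: 9.1 oz; peanut butter: 14.6 oz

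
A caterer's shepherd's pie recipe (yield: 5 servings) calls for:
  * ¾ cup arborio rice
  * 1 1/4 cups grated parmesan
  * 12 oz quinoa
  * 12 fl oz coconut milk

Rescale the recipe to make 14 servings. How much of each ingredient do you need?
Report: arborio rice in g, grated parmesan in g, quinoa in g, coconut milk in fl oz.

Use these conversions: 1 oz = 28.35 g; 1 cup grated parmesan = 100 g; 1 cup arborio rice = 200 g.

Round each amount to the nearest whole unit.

arborio rice: 420 g; grated parmesan: 350 g; quinoa: 953 g; coconut milk: 34 fl oz

Scaling factor: 14/5 = 2.8.
arborio rice: 0.75 cup × 14/5 × 200 g/cup = 420 g
grated parmesan: 1.25 cup × 14/5 × 100 g/cup = 350 g
quinoa: 12 oz × 14/5 × 28.35 g/oz ≈ 953 g
coconut milk: 12 fl oz × 14/5 ≈ 34 fl oz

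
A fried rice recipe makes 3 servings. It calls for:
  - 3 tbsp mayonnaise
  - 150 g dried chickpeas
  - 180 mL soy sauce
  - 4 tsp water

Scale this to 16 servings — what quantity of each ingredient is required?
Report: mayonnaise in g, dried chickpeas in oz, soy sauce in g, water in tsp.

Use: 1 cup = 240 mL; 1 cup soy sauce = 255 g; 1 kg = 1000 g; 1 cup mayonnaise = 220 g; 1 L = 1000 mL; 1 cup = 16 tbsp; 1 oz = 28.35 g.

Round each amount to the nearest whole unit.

Scaling factor: 16/3.
mayonnaise: 3 tbsp × 16/3 ÷ 16 tbsp/cup × 220 g/cup = 220 g
dried chickpeas: 150 g × 16/3 ÷ 28.35 g/oz ≈ 28 oz
soy sauce: 180 mL × 16/3 ÷ 240 mL/cup × 255 g/cup = 1020 g
water: 4 tsp × 16/3 ≈ 21 tsp

mayonnaise: 220 g; dried chickpeas: 28 oz; soy sauce: 1020 g; water: 21 tsp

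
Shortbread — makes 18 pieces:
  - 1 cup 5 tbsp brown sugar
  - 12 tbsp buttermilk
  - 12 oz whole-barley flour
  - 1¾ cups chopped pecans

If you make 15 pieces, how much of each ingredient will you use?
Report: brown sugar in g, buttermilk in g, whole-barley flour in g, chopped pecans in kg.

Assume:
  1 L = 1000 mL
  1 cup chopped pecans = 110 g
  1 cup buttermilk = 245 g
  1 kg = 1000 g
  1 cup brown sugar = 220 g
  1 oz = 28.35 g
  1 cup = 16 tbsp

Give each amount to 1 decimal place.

Scaling factor: 15/18 = 5/6.
brown sugar: (1 cup + 5 tbsp = 1.3125 cup) × 5/6 × 220 g/cup ≈ 240.6 g
buttermilk: 12 tbsp × 5/6 ÷ 16 tbsp/cup × 245 g/cup ≈ 153.1 g
whole-barley flour: 12 oz × 5/6 × 28.35 g/oz = 283.5 g
chopped pecans: 1.75 cup × 5/6 × 110 g/cup ÷ 1000 g/kg ≈ 0.2 kg

brown sugar: 240.6 g; buttermilk: 153.1 g; whole-barley flour: 283.5 g; chopped pecans: 0.2 kg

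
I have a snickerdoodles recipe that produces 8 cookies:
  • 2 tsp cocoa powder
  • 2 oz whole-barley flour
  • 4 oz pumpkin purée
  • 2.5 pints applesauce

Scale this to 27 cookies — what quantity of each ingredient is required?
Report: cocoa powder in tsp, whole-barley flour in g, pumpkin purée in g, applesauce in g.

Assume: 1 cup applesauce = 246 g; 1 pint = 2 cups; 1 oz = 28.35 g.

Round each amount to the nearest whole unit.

cocoa powder: 7 tsp; whole-barley flour: 191 g; pumpkin purée: 383 g; applesauce: 4151 g

Scaling factor: 27/8 = 3.375.
cocoa powder: 2 tsp × 27/8 ≈ 7 tsp
whole-barley flour: 2 oz × 27/8 × 28.35 g/oz ≈ 191 g
pumpkin purée: 4 oz × 27/8 × 28.35 g/oz ≈ 383 g
applesauce: 2.5 pint × 27/8 × 2 cup/pint × 246 g/cup ≈ 4151 g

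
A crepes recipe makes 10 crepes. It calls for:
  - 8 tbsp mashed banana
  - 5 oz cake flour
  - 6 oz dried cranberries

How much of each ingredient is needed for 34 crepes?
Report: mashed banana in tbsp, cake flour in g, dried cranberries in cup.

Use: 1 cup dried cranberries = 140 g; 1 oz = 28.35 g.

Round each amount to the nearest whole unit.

Scaling factor: 34/10 = 17/5 = 3.4.
mashed banana: 8 tbsp × 17/5 ≈ 27 tbsp
cake flour: 5 oz × 17/5 × 28.35 g/oz ≈ 482 g
dried cranberries: 6 oz × 17/5 × 28.35 g/oz ÷ 140 g/cup ≈ 4 cup

mashed banana: 27 tbsp; cake flour: 482 g; dried cranberries: 4 cup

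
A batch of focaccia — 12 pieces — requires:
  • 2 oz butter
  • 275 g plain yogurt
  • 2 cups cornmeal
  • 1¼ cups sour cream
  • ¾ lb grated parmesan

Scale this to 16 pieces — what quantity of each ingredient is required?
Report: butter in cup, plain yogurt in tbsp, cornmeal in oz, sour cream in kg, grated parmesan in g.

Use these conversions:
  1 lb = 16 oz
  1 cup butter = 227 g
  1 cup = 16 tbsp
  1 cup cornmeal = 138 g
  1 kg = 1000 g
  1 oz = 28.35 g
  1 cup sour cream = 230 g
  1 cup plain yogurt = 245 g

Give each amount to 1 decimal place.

butter: 0.3 cup; plain yogurt: 23.9 tbsp; cornmeal: 13.0 oz; sour cream: 0.4 kg; grated parmesan: 453.6 g

Scaling factor: 16/12 = 4/3.
butter: 2 oz × 4/3 × 28.35 g/oz ÷ 227 g/cup ≈ 0.3 cup
plain yogurt: 275 g × 4/3 ÷ 245 g/cup × 16 tbsp/cup ≈ 23.9 tbsp
cornmeal: 2 cup × 4/3 × 138 g/cup ÷ 28.35 g/oz ≈ 13.0 oz
sour cream: 1.25 cup × 4/3 × 230 g/cup ÷ 1000 g/kg ≈ 0.4 kg
grated parmesan: 0.75 lb × 4/3 × 16 oz/lb × 28.35 g/oz = 453.6 g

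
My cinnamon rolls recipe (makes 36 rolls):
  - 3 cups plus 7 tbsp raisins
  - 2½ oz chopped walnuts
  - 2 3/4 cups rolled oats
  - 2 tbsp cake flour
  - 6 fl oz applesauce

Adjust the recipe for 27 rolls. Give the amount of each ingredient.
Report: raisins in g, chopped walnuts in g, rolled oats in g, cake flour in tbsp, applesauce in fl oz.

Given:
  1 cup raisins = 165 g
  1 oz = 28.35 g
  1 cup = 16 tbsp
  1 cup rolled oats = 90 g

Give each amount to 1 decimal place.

Scaling factor: 27/36 = 3/4 = 0.75.
raisins: (3 cup + 7 tbsp = 3.4375 cup) × 3/4 × 165 g/cup ≈ 425.4 g
chopped walnuts: 2.5 oz × 3/4 × 28.35 g/oz ≈ 53.2 g
rolled oats: 2.75 cup × 3/4 × 90 g/cup ≈ 185.6 g
cake flour: 2 tbsp × 3/4 = 1.5 tbsp
applesauce: 6 fl oz × 3/4 = 4.5 fl oz

raisins: 425.4 g; chopped walnuts: 53.2 g; rolled oats: 185.6 g; cake flour: 1.5 tbsp; applesauce: 4.5 fl oz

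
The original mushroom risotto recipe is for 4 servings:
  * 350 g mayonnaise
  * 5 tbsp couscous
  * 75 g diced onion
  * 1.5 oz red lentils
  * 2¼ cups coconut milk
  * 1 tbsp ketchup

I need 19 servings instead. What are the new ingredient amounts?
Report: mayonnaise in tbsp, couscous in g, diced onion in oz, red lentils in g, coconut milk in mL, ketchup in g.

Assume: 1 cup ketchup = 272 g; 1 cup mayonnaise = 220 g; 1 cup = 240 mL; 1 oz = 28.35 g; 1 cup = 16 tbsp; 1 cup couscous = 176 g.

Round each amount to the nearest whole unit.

mayonnaise: 121 tbsp; couscous: 261 g; diced onion: 13 oz; red lentils: 202 g; coconut milk: 2565 mL; ketchup: 81 g

Scaling factor: 19/4 = 4.75.
mayonnaise: 350 g × 19/4 ÷ 220 g/cup × 16 tbsp/cup ≈ 121 tbsp
couscous: 5 tbsp × 19/4 ÷ 16 tbsp/cup × 176 g/cup ≈ 261 g
diced onion: 75 g × 19/4 ÷ 28.35 g/oz ≈ 13 oz
red lentils: 1.5 oz × 19/4 × 28.35 g/oz ≈ 202 g
coconut milk: 2.25 cup × 19/4 × 240 mL/cup = 2565 mL
ketchup: 1 tbsp × 19/4 ÷ 16 tbsp/cup × 272 g/cup ≈ 81 g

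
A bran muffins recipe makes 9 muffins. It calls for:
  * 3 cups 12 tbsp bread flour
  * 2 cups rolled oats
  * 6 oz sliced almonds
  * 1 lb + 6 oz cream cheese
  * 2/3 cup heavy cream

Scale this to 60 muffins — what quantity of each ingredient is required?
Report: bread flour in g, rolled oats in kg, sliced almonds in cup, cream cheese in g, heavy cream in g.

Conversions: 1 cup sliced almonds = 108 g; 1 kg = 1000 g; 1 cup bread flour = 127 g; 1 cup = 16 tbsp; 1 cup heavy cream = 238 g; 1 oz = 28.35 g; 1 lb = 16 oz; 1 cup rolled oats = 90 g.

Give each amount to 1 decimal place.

bread flour: 3175.0 g; rolled oats: 1.2 kg; sliced almonds: 10.5 cup; cream cheese: 4158.0 g; heavy cream: 1057.8 g

Scaling factor: 60/9 = 20/3.
bread flour: (3 cup + 12 tbsp = 3.75 cup) × 20/3 × 127 g/cup = 3175.0 g
rolled oats: 2 cup × 20/3 × 90 g/cup ÷ 1000 g/kg = 1.2 kg
sliced almonds: 6 oz × 20/3 × 28.35 g/oz ÷ 108 g/cup = 10.5 cup
cream cheese: (1 lb + 6 oz = 1.375 lb) × 20/3 × 16 oz/lb × 28.35 g/oz = 4158.0 g
heavy cream: 2/3 cup × 20/3 × 238 g/cup ≈ 1057.8 g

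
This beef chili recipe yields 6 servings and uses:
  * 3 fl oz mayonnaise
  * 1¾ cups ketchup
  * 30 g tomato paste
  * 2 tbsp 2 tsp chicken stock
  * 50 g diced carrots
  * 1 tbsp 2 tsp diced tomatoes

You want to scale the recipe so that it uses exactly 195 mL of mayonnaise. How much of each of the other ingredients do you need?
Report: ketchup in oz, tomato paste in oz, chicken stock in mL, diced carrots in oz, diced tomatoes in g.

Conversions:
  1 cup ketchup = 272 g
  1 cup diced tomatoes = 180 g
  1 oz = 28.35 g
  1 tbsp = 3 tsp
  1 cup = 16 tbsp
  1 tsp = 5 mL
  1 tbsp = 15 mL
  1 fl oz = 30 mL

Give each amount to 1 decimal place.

The original recipe has 90 mL of mayonnaise, so the scaling factor is 195 ÷ 90 = 13/6.
ketchup: 1.75 cup × 13/6 × 272 g/cup ÷ 28.35 g/oz ≈ 36.4 oz
tomato paste: 30 g × 13/6 ÷ 28.35 g/oz ≈ 2.3 oz
chicken stock: (2 tbsp + 2 tsp = 8/3 tbsp) × 13/6 × 15 mL/tbsp ≈ 86.7 mL
diced carrots: 50 g × 13/6 ÷ 28.35 g/oz ≈ 3.8 oz
diced tomatoes: (1 tbsp + 2 tsp = 5/3 tbsp) × 13/6 ÷ 16 tbsp/cup × 180 g/cup ≈ 40.6 g

ketchup: 36.4 oz; tomato paste: 2.3 oz; chicken stock: 86.7 mL; diced carrots: 3.8 oz; diced tomatoes: 40.6 g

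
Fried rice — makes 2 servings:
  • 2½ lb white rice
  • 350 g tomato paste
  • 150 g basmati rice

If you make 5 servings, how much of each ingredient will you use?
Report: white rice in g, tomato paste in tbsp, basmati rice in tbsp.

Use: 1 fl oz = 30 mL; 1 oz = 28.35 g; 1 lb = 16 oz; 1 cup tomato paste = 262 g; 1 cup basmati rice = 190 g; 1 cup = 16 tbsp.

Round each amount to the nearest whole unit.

white rice: 2835 g; tomato paste: 53 tbsp; basmati rice: 32 tbsp

Scaling factor: 5/2 = 2.5.
white rice: 2.5 lb × 5/2 × 16 oz/lb × 28.35 g/oz = 2835 g
tomato paste: 350 g × 5/2 ÷ 262 g/cup × 16 tbsp/cup ≈ 53 tbsp
basmati rice: 150 g × 5/2 ÷ 190 g/cup × 16 tbsp/cup ≈ 32 tbsp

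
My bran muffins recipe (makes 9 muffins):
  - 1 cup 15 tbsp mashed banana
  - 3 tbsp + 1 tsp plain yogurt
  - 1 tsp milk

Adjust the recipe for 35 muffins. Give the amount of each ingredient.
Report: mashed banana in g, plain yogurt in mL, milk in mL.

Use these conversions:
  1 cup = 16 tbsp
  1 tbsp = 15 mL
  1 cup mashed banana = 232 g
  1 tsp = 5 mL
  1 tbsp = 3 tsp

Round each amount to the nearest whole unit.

Scaling factor: 35/9.
mashed banana: (1 cup + 15 tbsp = 1.9375 cup) × 35/9 × 232 g/cup ≈ 1748 g
plain yogurt: (3 tbsp + 1 tsp = 10/3 tbsp) × 35/9 × 15 mL/tbsp ≈ 194 mL
milk: 1 tsp × 35/9 × 5 mL/tsp ≈ 19 mL

mashed banana: 1748 g; plain yogurt: 194 mL; milk: 19 mL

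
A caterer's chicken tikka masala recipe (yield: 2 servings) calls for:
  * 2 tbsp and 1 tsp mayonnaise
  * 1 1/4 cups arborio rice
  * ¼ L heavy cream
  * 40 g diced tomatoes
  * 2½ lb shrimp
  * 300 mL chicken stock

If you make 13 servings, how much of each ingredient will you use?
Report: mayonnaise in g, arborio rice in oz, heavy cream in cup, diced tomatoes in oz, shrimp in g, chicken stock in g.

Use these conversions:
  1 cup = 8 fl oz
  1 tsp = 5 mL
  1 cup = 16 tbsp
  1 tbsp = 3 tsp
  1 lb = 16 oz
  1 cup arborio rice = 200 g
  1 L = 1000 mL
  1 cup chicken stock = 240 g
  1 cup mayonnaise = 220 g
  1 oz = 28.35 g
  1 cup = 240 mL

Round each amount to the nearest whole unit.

mayonnaise: 209 g; arborio rice: 57 oz; heavy cream: 7 cup; diced tomatoes: 9 oz; shrimp: 7371 g; chicken stock: 1950 g

Scaling factor: 13/2 = 6.5.
mayonnaise: (2 tbsp + 1 tsp = 7/3 tbsp) × 13/2 ÷ 16 tbsp/cup × 220 g/cup ≈ 209 g
arborio rice: 1.25 cup × 13/2 × 200 g/cup ÷ 28.35 g/oz ≈ 57 oz
heavy cream: 0.25 L × 13/2 × 1000 mL/L ÷ 240 mL/cup ≈ 7 cup
diced tomatoes: 40 g × 13/2 ÷ 28.35 g/oz ≈ 9 oz
shrimp: 2.5 lb × 13/2 × 16 oz/lb × 28.35 g/oz = 7371 g
chicken stock: 300 mL × 13/2 ÷ 240 mL/cup × 240 g/cup = 1950 g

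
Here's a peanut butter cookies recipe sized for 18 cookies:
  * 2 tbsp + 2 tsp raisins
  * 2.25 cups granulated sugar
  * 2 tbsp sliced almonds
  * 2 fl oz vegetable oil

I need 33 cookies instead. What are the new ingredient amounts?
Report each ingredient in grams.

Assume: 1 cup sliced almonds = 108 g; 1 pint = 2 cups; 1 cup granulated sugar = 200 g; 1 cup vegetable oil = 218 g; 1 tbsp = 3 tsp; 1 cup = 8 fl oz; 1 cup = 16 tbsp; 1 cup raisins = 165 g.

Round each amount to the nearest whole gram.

raisins: 50 g; granulated sugar: 825 g; sliced almonds: 25 g; vegetable oil: 100 g

Scaling factor: 33/18 = 11/6.
raisins: (2 tbsp + 2 tsp = 8/3 tbsp) × 11/6 ÷ 16 tbsp/cup × 165 g/cup ≈ 50 g
granulated sugar: 2.25 cup × 11/6 × 200 g/cup = 825 g
sliced almonds: 2 tbsp × 11/6 ÷ 16 tbsp/cup × 108 g/cup ≈ 25 g
vegetable oil: 2 fl oz × 11/6 ÷ 8 fl oz/cup × 218 g/cup ≈ 100 g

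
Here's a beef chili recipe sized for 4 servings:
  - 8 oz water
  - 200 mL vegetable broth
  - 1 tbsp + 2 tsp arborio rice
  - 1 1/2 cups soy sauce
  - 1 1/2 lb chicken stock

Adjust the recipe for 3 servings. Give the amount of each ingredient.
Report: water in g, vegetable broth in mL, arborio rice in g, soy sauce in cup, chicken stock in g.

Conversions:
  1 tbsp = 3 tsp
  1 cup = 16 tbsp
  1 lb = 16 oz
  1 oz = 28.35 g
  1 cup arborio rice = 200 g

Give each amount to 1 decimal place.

water: 170.1 g; vegetable broth: 150.0 mL; arborio rice: 15.6 g; soy sauce: 1.1 cup; chicken stock: 510.3 g

Scaling factor: 3/4 = 0.75.
water: 8 oz × 3/4 × 28.35 g/oz = 170.1 g
vegetable broth: 200 mL × 3/4 = 150.0 mL
arborio rice: (1 tbsp + 2 tsp = 5/3 tbsp) × 3/4 ÷ 16 tbsp/cup × 200 g/cup ≈ 15.6 g
soy sauce: 1.5 cup × 3/4 ≈ 1.1 cup
chicken stock: 1.5 lb × 3/4 × 16 oz/lb × 28.35 g/oz = 510.3 g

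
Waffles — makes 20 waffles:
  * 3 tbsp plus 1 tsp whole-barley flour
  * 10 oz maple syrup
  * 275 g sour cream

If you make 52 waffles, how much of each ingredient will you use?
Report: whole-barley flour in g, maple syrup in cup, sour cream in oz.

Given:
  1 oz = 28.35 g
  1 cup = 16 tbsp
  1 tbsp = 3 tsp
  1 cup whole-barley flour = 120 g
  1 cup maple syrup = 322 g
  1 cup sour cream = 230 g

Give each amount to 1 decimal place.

Scaling factor: 52/20 = 13/5 = 2.6.
whole-barley flour: (3 tbsp + 1 tsp = 10/3 tbsp) × 13/5 ÷ 16 tbsp/cup × 120 g/cup = 65.0 g
maple syrup: 10 oz × 13/5 × 28.35 g/oz ÷ 322 g/cup ≈ 2.3 cup
sour cream: 275 g × 13/5 ÷ 28.35 g/oz ≈ 25.2 oz

whole-barley flour: 65.0 g; maple syrup: 2.3 cup; sour cream: 25.2 oz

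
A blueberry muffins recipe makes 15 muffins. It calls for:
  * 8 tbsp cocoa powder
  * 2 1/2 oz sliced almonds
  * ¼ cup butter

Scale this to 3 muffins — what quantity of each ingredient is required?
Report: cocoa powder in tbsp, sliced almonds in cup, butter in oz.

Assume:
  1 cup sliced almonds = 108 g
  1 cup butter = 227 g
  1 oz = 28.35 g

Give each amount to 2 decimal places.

Scaling factor: 3/15 = 1/5 = 0.2.
cocoa powder: 8 tbsp × 1/5 = 1.60 tbsp
sliced almonds: 2.5 oz × 1/5 × 28.35 g/oz ÷ 108 g/cup ≈ 0.13 cup
butter: 0.25 cup × 1/5 × 227 g/cup ÷ 28.35 g/oz ≈ 0.40 oz

cocoa powder: 1.60 tbsp; sliced almonds: 0.13 cup; butter: 0.40 oz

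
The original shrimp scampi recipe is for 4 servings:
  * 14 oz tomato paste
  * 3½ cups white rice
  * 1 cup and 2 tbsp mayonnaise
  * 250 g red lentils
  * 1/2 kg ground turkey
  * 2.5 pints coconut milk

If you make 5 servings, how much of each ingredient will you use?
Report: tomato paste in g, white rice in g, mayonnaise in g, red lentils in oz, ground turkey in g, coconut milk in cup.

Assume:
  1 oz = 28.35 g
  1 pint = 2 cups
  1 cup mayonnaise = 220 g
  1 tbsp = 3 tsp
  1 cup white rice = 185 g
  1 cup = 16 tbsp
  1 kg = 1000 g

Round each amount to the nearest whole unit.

Scaling factor: 5/4 = 1.25.
tomato paste: 14 oz × 5/4 × 28.35 g/oz ≈ 496 g
white rice: 3.5 cup × 5/4 × 185 g/cup ≈ 809 g
mayonnaise: (1 cup + 2 tbsp = 1.125 cup) × 5/4 × 220 g/cup ≈ 309 g
red lentils: 250 g × 5/4 ÷ 28.35 g/oz ≈ 11 oz
ground turkey: 0.5 kg × 5/4 × 1000 g/kg = 625 g
coconut milk: 2.5 pint × 5/4 × 2 cup/pint ≈ 6 cup

tomato paste: 496 g; white rice: 809 g; mayonnaise: 309 g; red lentils: 11 oz; ground turkey: 625 g; coconut milk: 6 cup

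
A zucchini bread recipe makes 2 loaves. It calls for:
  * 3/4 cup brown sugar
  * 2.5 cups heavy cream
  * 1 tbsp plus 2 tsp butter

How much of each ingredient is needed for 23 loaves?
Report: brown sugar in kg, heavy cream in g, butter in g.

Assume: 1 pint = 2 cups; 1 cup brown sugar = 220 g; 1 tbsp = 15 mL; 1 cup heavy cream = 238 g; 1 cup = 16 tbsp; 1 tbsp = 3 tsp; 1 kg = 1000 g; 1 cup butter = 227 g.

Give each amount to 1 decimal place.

brown sugar: 1.9 kg; heavy cream: 6842.5 g; butter: 271.9 g

Scaling factor: 23/2 = 11.5.
brown sugar: 0.75 cup × 23/2 × 220 g/cup ÷ 1000 g/kg ≈ 1.9 kg
heavy cream: 2.5 cup × 23/2 × 238 g/cup = 6842.5 g
butter: (1 tbsp + 2 tsp = 5/3 tbsp) × 23/2 ÷ 16 tbsp/cup × 227 g/cup ≈ 271.9 g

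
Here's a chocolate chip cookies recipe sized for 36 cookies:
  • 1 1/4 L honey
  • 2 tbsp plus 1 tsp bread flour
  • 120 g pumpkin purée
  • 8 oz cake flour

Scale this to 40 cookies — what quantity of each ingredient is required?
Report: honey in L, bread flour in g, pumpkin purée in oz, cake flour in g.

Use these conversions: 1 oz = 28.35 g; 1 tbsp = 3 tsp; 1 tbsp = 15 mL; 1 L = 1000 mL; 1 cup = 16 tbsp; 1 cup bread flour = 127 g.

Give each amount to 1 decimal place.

Scaling factor: 40/36 = 10/9.
honey: 1.25 L × 10/9 ≈ 1.4 L
bread flour: (2 tbsp + 1 tsp = 7/3 tbsp) × 10/9 ÷ 16 tbsp/cup × 127 g/cup ≈ 20.6 g
pumpkin purée: 120 g × 10/9 ÷ 28.35 g/oz ≈ 4.7 oz
cake flour: 8 oz × 10/9 × 28.35 g/oz = 252.0 g

honey: 1.4 L; bread flour: 20.6 g; pumpkin purée: 4.7 oz; cake flour: 252.0 g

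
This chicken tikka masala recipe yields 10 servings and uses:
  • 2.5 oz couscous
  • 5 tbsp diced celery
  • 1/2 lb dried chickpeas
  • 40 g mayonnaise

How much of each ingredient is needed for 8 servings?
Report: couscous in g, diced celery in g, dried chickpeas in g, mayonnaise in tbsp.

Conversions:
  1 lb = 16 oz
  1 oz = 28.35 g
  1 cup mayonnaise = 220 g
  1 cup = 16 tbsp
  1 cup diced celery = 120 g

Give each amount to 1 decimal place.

Scaling factor: 8/10 = 4/5 = 0.8.
couscous: 2.5 oz × 4/5 × 28.35 g/oz = 56.7 g
diced celery: 5 tbsp × 4/5 ÷ 16 tbsp/cup × 120 g/cup = 30.0 g
dried chickpeas: 0.5 lb × 4/5 × 16 oz/lb × 28.35 g/oz ≈ 181.4 g
mayonnaise: 40 g × 4/5 ÷ 220 g/cup × 16 tbsp/cup ≈ 2.3 tbsp

couscous: 56.7 g; diced celery: 30.0 g; dried chickpeas: 181.4 g; mayonnaise: 2.3 tbsp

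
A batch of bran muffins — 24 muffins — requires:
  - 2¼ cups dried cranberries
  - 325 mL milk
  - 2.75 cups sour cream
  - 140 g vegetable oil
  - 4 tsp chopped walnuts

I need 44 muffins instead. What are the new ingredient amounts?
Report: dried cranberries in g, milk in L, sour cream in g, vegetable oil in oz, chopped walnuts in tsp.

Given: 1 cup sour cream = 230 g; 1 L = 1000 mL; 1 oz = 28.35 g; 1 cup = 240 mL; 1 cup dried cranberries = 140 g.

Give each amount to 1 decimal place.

Scaling factor: 44/24 = 11/6.
dried cranberries: 2.25 cup × 11/6 × 140 g/cup = 577.5 g
milk: 325 mL × 11/6 ÷ 1000 mL/L ≈ 0.6 L
sour cream: 2.75 cup × 11/6 × 230 g/cup ≈ 1159.6 g
vegetable oil: 140 g × 11/6 ÷ 28.35 g/oz ≈ 9.1 oz
chopped walnuts: 4 tsp × 11/6 ≈ 7.3 tsp

dried cranberries: 577.5 g; milk: 0.6 L; sour cream: 1159.6 g; vegetable oil: 9.1 oz; chopped walnuts: 7.3 tsp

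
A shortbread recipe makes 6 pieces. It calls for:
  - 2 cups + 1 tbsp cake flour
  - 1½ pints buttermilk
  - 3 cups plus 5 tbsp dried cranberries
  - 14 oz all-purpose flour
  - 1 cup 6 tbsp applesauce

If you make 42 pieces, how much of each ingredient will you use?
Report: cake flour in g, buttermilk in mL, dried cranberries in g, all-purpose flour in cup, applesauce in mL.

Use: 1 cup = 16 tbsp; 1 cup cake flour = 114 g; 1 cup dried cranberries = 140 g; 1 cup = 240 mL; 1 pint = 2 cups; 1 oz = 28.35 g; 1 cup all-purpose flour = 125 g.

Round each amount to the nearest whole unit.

Scaling factor: 42/6 = 7.
cake flour: (2 cup + 1 tbsp = 2.0625 cup) × 7 × 114 g/cup ≈ 1646 g
buttermilk: 1.5 pint × 7 × 2 cup/pint × 240 mL/cup = 5040 mL
dried cranberries: (3 cup + 5 tbsp = 3.3125 cup) × 7 × 140 g/cup ≈ 3246 g
all-purpose flour: 14 oz × 7 × 28.35 g/oz ÷ 125 g/cup ≈ 22 cup
applesauce: (1 cup + 6 tbsp = 1.375 cup) × 7 × 240 mL/cup = 2310 mL

cake flour: 1646 g; buttermilk: 5040 mL; dried cranberries: 3246 g; all-purpose flour: 22 cup; applesauce: 2310 mL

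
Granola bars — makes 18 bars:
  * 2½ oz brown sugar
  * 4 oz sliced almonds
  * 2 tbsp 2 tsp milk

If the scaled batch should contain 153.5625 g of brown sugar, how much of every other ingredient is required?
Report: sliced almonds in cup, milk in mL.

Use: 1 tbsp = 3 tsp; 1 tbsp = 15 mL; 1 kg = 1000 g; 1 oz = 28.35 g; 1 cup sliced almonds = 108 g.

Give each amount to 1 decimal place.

sliced almonds: 2.3 cup; milk: 86.7 mL

The original recipe has 70.875 g of brown sugar, so the scaling factor is 153.5625 ÷ 70.875 = 13/6.
sliced almonds: 4 oz × 13/6 × 28.35 g/oz ÷ 108 g/cup ≈ 2.3 cup
milk: (2 tbsp + 2 tsp = 8/3 tbsp) × 13/6 × 15 mL/tbsp ≈ 86.7 mL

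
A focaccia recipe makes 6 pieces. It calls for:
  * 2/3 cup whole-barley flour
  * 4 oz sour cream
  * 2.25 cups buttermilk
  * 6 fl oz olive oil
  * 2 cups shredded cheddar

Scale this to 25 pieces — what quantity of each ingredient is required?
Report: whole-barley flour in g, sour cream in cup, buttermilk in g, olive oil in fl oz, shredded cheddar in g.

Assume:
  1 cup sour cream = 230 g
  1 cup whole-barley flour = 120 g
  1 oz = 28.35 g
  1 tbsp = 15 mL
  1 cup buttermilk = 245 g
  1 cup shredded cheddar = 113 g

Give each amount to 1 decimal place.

whole-barley flour: 333.3 g; sour cream: 2.1 cup; buttermilk: 2296.9 g; olive oil: 25.0 fl oz; shredded cheddar: 941.7 g

Scaling factor: 25/6.
whole-barley flour: 2/3 cup × 25/6 × 120 g/cup ≈ 333.3 g
sour cream: 4 oz × 25/6 × 28.35 g/oz ÷ 230 g/cup ≈ 2.1 cup
buttermilk: 2.25 cup × 25/6 × 245 g/cup ≈ 2296.9 g
olive oil: 6 fl oz × 25/6 = 25.0 fl oz
shredded cheddar: 2 cup × 25/6 × 113 g/cup ≈ 941.7 g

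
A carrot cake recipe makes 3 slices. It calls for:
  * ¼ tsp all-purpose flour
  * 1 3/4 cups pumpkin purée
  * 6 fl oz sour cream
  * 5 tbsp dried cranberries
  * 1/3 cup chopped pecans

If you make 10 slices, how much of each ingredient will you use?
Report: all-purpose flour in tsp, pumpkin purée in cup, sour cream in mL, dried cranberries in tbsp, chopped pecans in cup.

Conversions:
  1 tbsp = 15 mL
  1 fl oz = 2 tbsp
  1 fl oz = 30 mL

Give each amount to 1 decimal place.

all-purpose flour: 0.8 tsp; pumpkin purée: 5.8 cup; sour cream: 600.0 mL; dried cranberries: 16.7 tbsp; chopped pecans: 1.1 cup

Scaling factor: 10/3.
all-purpose flour: 0.25 tsp × 10/3 ≈ 0.8 tsp
pumpkin purée: 1.75 cup × 10/3 ≈ 5.8 cup
sour cream: 6 fl oz × 10/3 × 30 mL/fl oz = 600.0 mL
dried cranberries: 5 tbsp × 10/3 ≈ 16.7 tbsp
chopped pecans: 1/3 cup × 10/3 ≈ 1.1 cup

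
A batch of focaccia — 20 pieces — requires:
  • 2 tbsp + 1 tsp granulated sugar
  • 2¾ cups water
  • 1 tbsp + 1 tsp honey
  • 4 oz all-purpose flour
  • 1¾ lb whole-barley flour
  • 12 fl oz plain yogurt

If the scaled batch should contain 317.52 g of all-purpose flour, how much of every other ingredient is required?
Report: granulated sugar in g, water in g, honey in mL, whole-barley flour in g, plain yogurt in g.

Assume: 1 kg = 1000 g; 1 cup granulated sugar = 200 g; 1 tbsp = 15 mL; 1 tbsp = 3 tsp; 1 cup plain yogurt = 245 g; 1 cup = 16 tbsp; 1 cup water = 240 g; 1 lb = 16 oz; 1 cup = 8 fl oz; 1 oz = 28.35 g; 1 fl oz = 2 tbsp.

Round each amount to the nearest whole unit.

granulated sugar: 82 g; water: 1848 g; honey: 56 mL; whole-barley flour: 2223 g; plain yogurt: 1029 g

The original recipe has 113.4 g of all-purpose flour, so the scaling factor is 317.52 ÷ 113.4 = 14/5 = 2.8.
granulated sugar: (2 tbsp + 1 tsp = 7/3 tbsp) × 14/5 ÷ 16 tbsp/cup × 200 g/cup ≈ 82 g
water: 2.75 cup × 14/5 × 240 g/cup = 1848 g
honey: (1 tbsp + 1 tsp = 4/3 tbsp) × 14/5 × 15 mL/tbsp = 56 mL
whole-barley flour: 1.75 lb × 14/5 × 16 oz/lb × 28.35 g/oz ≈ 2223 g
plain yogurt: 12 fl oz × 14/5 ÷ 8 fl oz/cup × 245 g/cup = 1029 g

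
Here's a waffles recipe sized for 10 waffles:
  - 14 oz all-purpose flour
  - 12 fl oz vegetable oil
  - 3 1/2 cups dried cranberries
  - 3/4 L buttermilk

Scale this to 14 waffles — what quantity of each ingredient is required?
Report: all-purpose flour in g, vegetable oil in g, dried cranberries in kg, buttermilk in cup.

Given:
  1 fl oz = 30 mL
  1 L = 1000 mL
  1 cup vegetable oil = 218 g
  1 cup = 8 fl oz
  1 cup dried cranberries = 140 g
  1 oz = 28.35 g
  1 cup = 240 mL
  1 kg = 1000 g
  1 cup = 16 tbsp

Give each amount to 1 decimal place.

Scaling factor: 14/10 = 7/5 = 1.4.
all-purpose flour: 14 oz × 7/5 × 28.35 g/oz ≈ 555.7 g
vegetable oil: 12 fl oz × 7/5 ÷ 8 fl oz/cup × 218 g/cup = 457.8 g
dried cranberries: 3.5 cup × 7/5 × 140 g/cup ÷ 1000 g/kg ≈ 0.7 kg
buttermilk: 0.75 L × 7/5 × 1000 mL/L ÷ 240 mL/cup ≈ 4.4 cup

all-purpose flour: 555.7 g; vegetable oil: 457.8 g; dried cranberries: 0.7 kg; buttermilk: 4.4 cup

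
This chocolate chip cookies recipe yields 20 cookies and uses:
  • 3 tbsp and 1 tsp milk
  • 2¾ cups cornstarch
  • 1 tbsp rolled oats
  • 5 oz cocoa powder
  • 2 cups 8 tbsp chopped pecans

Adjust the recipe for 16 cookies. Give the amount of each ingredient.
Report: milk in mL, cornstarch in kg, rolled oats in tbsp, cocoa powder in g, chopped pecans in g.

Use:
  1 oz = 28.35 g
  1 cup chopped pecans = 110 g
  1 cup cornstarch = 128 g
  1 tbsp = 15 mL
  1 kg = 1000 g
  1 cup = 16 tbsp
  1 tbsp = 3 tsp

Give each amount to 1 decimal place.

Scaling factor: 16/20 = 4/5 = 0.8.
milk: (3 tbsp + 1 tsp = 10/3 tbsp) × 4/5 × 15 mL/tbsp = 40.0 mL
cornstarch: 2.75 cup × 4/5 × 128 g/cup ÷ 1000 g/kg ≈ 0.3 kg
rolled oats: 1 tbsp × 4/5 = 0.8 tbsp
cocoa powder: 5 oz × 4/5 × 28.35 g/oz = 113.4 g
chopped pecans: (2 cup + 8 tbsp = 2.5 cup) × 4/5 × 110 g/cup = 220.0 g

milk: 40.0 mL; cornstarch: 0.3 kg; rolled oats: 0.8 tbsp; cocoa powder: 113.4 g; chopped pecans: 220.0 g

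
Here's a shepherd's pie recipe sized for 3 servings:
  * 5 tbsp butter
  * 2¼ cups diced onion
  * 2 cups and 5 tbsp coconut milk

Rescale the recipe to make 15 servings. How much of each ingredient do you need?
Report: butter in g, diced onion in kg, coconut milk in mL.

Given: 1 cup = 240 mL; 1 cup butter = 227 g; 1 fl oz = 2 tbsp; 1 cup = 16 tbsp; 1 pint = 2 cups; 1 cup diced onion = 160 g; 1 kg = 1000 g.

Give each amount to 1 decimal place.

butter: 354.7 g; diced onion: 1.8 kg; coconut milk: 2775.0 mL

Scaling factor: 15/3 = 5.
butter: 5 tbsp × 5 ÷ 16 tbsp/cup × 227 g/cup ≈ 354.7 g
diced onion: 2.25 cup × 5 × 160 g/cup ÷ 1000 g/kg = 1.8 kg
coconut milk: (2 cup + 5 tbsp = 2.3125 cup) × 5 × 240 mL/cup = 2775.0 mL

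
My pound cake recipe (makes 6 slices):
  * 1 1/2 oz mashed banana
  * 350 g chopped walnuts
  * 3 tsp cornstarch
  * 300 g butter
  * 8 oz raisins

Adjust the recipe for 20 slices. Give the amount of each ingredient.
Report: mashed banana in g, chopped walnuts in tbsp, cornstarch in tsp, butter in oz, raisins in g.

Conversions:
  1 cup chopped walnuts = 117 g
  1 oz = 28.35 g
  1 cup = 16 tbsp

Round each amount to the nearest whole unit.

Scaling factor: 20/6 = 10/3.
mashed banana: 1.5 oz × 10/3 × 28.35 g/oz ≈ 142 g
chopped walnuts: 350 g × 10/3 ÷ 117 g/cup × 16 tbsp/cup ≈ 160 tbsp
cornstarch: 3 tsp × 10/3 = 10 tsp
butter: 300 g × 10/3 ÷ 28.35 g/oz ≈ 35 oz
raisins: 8 oz × 10/3 × 28.35 g/oz = 756 g

mashed banana: 142 g; chopped walnuts: 160 tbsp; cornstarch: 10 tsp; butter: 35 oz; raisins: 756 g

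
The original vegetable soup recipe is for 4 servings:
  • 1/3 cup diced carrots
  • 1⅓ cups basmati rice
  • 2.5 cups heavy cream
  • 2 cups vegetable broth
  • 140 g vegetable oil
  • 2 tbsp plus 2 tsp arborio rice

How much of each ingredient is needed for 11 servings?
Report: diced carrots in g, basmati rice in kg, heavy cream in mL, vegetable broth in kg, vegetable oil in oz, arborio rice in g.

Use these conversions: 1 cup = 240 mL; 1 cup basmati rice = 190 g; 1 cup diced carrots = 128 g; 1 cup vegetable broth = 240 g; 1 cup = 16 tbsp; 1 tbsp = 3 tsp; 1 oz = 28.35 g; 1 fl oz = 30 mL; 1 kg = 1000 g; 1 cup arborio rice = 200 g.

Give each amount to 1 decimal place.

diced carrots: 117.3 g; basmati rice: 0.7 kg; heavy cream: 1650.0 mL; vegetable broth: 1.3 kg; vegetable oil: 13.6 oz; arborio rice: 91.7 g

Scaling factor: 11/4 = 2.75.
diced carrots: 1/3 cup × 11/4 × 128 g/cup ≈ 117.3 g
basmati rice: 4/3 cup × 11/4 × 190 g/cup ÷ 1000 g/kg ≈ 0.7 kg
heavy cream: 2.5 cup × 11/4 × 240 mL/cup = 1650.0 mL
vegetable broth: 2 cup × 11/4 × 240 g/cup ÷ 1000 g/kg ≈ 1.3 kg
vegetable oil: 140 g × 11/4 ÷ 28.35 g/oz ≈ 13.6 oz
arborio rice: (2 tbsp + 2 tsp = 8/3 tbsp) × 11/4 ÷ 16 tbsp/cup × 200 g/cup ≈ 91.7 g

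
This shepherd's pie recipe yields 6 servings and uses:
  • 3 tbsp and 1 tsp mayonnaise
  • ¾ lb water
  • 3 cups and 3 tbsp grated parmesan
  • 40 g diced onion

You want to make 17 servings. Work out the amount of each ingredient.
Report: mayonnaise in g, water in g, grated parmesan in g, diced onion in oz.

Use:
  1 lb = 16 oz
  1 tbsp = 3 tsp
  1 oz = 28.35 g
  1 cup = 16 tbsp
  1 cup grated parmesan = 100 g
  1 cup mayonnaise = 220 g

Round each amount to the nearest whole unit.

Scaling factor: 17/6.
mayonnaise: (3 tbsp + 1 tsp = 10/3 tbsp) × 17/6 ÷ 16 tbsp/cup × 220 g/cup ≈ 130 g
water: 0.75 lb × 17/6 × 16 oz/lb × 28.35 g/oz ≈ 964 g
grated parmesan: (3 cup + 3 tbsp = 3.1875 cup) × 17/6 × 100 g/cup ≈ 903 g
diced onion: 40 g × 17/6 ÷ 28.35 g/oz ≈ 4 oz

mayonnaise: 130 g; water: 964 g; grated parmesan: 903 g; diced onion: 4 oz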